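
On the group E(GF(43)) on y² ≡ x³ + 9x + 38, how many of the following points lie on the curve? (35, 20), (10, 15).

2

(35, 20): 20² ≡ 13, rhs ≡ 13 → on.
(10, 15): 15² ≡ 10, rhs ≡ 10 → on.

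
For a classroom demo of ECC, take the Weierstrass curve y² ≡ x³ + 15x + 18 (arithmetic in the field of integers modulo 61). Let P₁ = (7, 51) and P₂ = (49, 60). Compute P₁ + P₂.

(1, 20)

(7, 51) + (49, 60). λ = (60 - 51)/(49 - 7) ≡ 9/42 mod 61. 42⁻¹ ≡ 16 (mod 61) since 42·16 = 672 ≡ 1, so λ ≡ 22.
  x = λ² - 7 - 49 = 484 - 56 ≡ 1; y = λ·(7 - 1) - 51 ≡ 20. → (1, 20)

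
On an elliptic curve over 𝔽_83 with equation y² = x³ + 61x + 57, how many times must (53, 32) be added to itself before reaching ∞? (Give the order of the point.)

7

2P: tangent at (53, 32): λ = (3·53² + 61)/(2·32) ≡ 22/64. 64⁻¹ ≡ 48 (mod 83) since 64·48 = 3072 ≡ 1, so λ ≡ 22·48 ≡ 60.
  x = λ² - 53 - 53 = 3600 - 106 ≡ 8; y = λ·(53 - 8) - 32 ≡ 12. → (8, 12)
3P: (8, 12) + (53, 32). λ = (32 - 12)/(53 - 8) ≡ 20/45 mod 83. 45⁻¹ ≡ 24 (mod 83) since 45·24 = 1080 ≡ 1, so λ ≡ 65.
  x = λ² - 8 - 53 = 4225 - 61 ≡ 14; y = λ·(8 - 14) - 12 ≡ 13. → (14, 13)
4P: (14, 13) + (53, 32). λ = (32 - 13)/(53 - 14) ≡ 19/39 mod 83. 39⁻¹ ≡ 66 (mod 83), so λ ≡ 9.
  x = λ² - 14 - 53 = 81 - 67 ≡ 14; y = λ·(14 - 14) - 13 ≡ 70. → (14, 70)
5P: (14, 70) + (53, 32). λ = (32 - 70)/(53 - 14) ≡ 45/39 mod 83. 39⁻¹ ≡ 66 (mod 83) since 39·66 = 2574 ≡ 1, so λ ≡ 65.
  x = λ² - 14 - 53 = 4225 - 67 ≡ 8; y = λ·(14 - 8) - 70 ≡ 71. → (8, 71)
6P: (8, 71) + (53, 32). λ = (32 - 71)/(53 - 8) ≡ 44/45 mod 83. 45⁻¹ ≡ 24 (mod 83) since 45·24 = 1080 ≡ 1, so λ ≡ 60.
  x = λ² - 8 - 53 = 3600 - 61 ≡ 53; y = λ·(8 - 53) - 71 ≡ 51. → (53, 51)
7P: (53, 51) + (53, 32): same x and y₁ ≡ -y₂, so the sum is ∞.
7P = ∞, so the order is 7.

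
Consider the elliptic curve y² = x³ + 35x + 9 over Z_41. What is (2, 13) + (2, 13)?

tangent at (2, 13): λ = (3·2² + 35)/(2·13) ≡ 6/26. 26⁻¹ ≡ 30 (mod 41) since 26·30 = 780 ≡ 1, so λ ≡ 6·30 ≡ 16.
  x = λ² - 2 - 2 = 256 - 4 ≡ 6; y = λ·(2 - 6) - 13 ≡ 5. → (6, 5)

(6, 5)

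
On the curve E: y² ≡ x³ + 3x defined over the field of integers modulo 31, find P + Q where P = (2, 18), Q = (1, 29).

(2, 18) + (1, 29). λ = (29 - 18)/(1 - 2) ≡ 11/30 mod 31. 30⁻¹ ≡ 30 (mod 31) since 30·30 = 900 ≡ 1, so λ ≡ 20.
  x = λ² - 2 - 1 = 400 - 3 ≡ 25; y = λ·(2 - 25) - 18 ≡ 18. → (25, 18)

(25, 18)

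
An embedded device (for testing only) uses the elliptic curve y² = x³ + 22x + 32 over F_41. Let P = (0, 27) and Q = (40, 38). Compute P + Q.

(40, 3)

(0, 27) + (40, 38). λ = (38 - 27)/(40 - 0) ≡ 11/40 mod 41. 40⁻¹ ≡ 40 (mod 41) since 40·40 = 1600 ≡ 1, so λ ≡ 30.
  x = λ² - 0 - 40 = 900 - 40 ≡ 40; y = λ·(0 - 40) - 27 ≡ 3. → (40, 3)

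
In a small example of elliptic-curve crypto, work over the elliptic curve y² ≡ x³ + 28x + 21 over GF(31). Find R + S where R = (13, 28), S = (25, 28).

(13, 28) + (25, 28). λ = (28 - 28)/(25 - 13) ≡ 0/12 mod 31. 12⁻¹ ≡ 13 (mod 31), so λ ≡ 0.
  x = λ² - 13 - 25 = 0 - 38 ≡ 24; y = λ·(13 - 24) - 28 ≡ 3. → (24, 3)

(24, 3)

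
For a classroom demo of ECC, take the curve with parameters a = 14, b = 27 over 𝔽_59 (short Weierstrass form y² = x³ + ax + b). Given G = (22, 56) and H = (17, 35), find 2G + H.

(13, 39)

First 2G:
Repeated addition: build up to 2G.
2G: tangent at (22, 56): λ = (3·22² + 14)/(2·56) ≡ 50/53. 53⁻¹ ≡ 49 (mod 59), so λ ≡ 50·49 ≡ 31.
  x = λ² - 22 - 22 = 961 - 44 ≡ 32; y = λ·(22 - 32) - 56 ≡ 47. → (32, 47)
2G = (32, 47).
Finally 2G + H:
(32, 47) + (17, 35). λ = (35 - 47)/(17 - 32) ≡ 47/44 mod 59. 44⁻¹ ≡ 55 (mod 59), so λ ≡ 48.
  x = λ² - 32 - 17 = 2304 - 49 ≡ 13; y = λ·(32 - 13) - 47 ≡ 39. → (13, 39)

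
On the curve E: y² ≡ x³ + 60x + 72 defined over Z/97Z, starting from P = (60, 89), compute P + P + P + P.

(67, 88)

Double-and-add on 4 = (100)₂. Start with P = (60, 89) for the leading 1-bit.
double: tangent at (60, 89): λ = (3·60² + 60)/(2·89) ≡ 93/81. 81⁻¹ ≡ 6 (mod 97), so λ ≡ 93·6 ≡ 73.
  x = λ² - 60 - 60 = 5329 - 120 ≡ 68; y = λ·(60 - 68) - 89 ≡ 6. → (68, 6)
double: tangent at (68, 6): λ = (3·68² + 60)/(2·6) ≡ 61/12. 12⁻¹ ≡ 89 (mod 97), so λ ≡ 61·89 ≡ 94.
  x = λ² - 68 - 68 = 8836 - 136 ≡ 67; y = λ·(68 - 67) - 6 ≡ 88. → (67, 88)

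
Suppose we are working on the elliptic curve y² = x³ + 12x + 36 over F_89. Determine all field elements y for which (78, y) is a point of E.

x³ + 12x + 36 = 475524 ≡ 86 (mod 89).
86 is a non-residue mod 89; no y exists.

none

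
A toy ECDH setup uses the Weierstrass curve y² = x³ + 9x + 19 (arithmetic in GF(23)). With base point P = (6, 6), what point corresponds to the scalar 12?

(4, 2)

Repeated addition: build up to 12P.
2P: tangent at (6, 6): λ = (3·6² + 9)/(2·6) ≡ 2/12. 12⁻¹ ≡ 2 (mod 23), so λ ≡ 2·2 ≡ 4.
  x = λ² - 6 - 6 = 16 - 12 ≡ 4; y = λ·(6 - 4) - 6 ≡ 2. → (4, 2)
3P: (4, 2) + (6, 6). λ = (6 - 2)/(6 - 4) ≡ 4/2 mod 23. 2⁻¹ ≡ 12 (mod 23) since 2·12 = 24 ≡ 1, so λ ≡ 2.
  x = λ² - 4 - 6 = 4 - 10 ≡ 17; y = λ·(4 - 17) - 2 ≡ 18. → (17, 18)
4P: (17, 18) + (6, 6). λ = (6 - 18)/(6 - 17) ≡ 11/12 mod 23. 12⁻¹ ≡ 2 (mod 23), so λ ≡ 22.
  x = λ² - 17 - 6 = 484 - 23 ≡ 1; y = λ·(17 - 1) - 18 ≡ 12. → (1, 12)
5P: (1, 12) + (6, 6). λ = (6 - 12)/(6 - 1) ≡ 17/5 mod 23. 5⁻¹ ≡ 14 (mod 23), so λ ≡ 8.
  x = λ² - 1 - 6 = 64 - 7 ≡ 11; y = λ·(1 - 11) - 12 ≡ 0. → (11, 0)
6P: (11, 0) + (6, 6). λ = (6 - 0)/(6 - 11) ≡ 6/18 mod 23. 18⁻¹ ≡ 9 (mod 23), so λ ≡ 8.
  x = λ² - 11 - 6 = 64 - 17 ≡ 1; y = λ·(11 - 1) - 0 ≡ 11. → (1, 11)
7P: (1, 11) + (6, 6). λ = (6 - 11)/(6 - 1) ≡ 18/5 mod 23. 5⁻¹ ≡ 14 (mod 23) since 5·14 = 70 ≡ 1, so λ ≡ 22.
  x = λ² - 1 - 6 = 484 - 7 ≡ 17; y = λ·(1 - 17) - 11 ≡ 5. → (17, 5)
8P: (17, 5) + (6, 6). λ = (6 - 5)/(6 - 17) ≡ 1/12 mod 23. 12⁻¹ ≡ 2 (mod 23), so λ ≡ 2.
  x = λ² - 17 - 6 = 4 - 23 ≡ 4; y = λ·(17 - 4) - 5 ≡ 21. → (4, 21)
9P: (4, 21) + (6, 6). λ = (6 - 21)/(6 - 4) ≡ 8/2 mod 23. 2⁻¹ ≡ 12 (mod 23), so λ ≡ 4.
  x = λ² - 4 - 6 = 16 - 10 ≡ 6; y = λ·(4 - 6) - 21 ≡ 17. → (6, 17)
10P: (6, 17) + (6, 6): same x and y₁ ≡ -y₂, so the sum is O.
11P: O + (6, 6) = (6, 6) (identity).
12P: tangent at (6, 6): λ = (3·6² + 9)/(2·6) ≡ 2/12. 12⁻¹ ≡ 2 (mod 23) since 12·2 = 24 ≡ 1, so λ ≡ 2·2 ≡ 4.
  x = λ² - 6 - 6 = 16 - 12 ≡ 4; y = λ·(6 - 4) - 6 ≡ 2. → (4, 2)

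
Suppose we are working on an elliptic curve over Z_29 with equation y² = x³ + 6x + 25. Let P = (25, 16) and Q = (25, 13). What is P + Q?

The two points share x = 25 and their y-coordinates satisfy 16 + 13 ≡ 0 (mod 29), so they are inverses. Their sum is O.

O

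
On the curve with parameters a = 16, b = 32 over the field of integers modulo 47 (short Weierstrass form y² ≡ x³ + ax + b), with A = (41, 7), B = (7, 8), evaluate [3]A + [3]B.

First 3A:
Repeated addition: build up to 3A.
2A: tangent at (41, 7): λ = (3·41² + 16)/(2·7) ≡ 30/14. 14⁻¹ ≡ 37 (mod 47), so λ ≡ 30·37 ≡ 29.
  x = λ² - 41 - 41 = 841 - 82 ≡ 7; y = λ·(41 - 7) - 7 ≡ 39. → (7, 39)
3A: (7, 39) + (41, 7). λ = (7 - 39)/(41 - 7) ≡ 15/34 mod 47. 34⁻¹ ≡ 18 (mod 47) since 34·18 = 612 ≡ 1, so λ ≡ 35.
  x = λ² - 7 - 41 = 1225 - 48 ≡ 2; y = λ·(7 - 2) - 39 ≡ 42. → (2, 42)
3A = (2, 42).
Next 3B:
Repeated addition: build up to 3B.
2B: tangent at (7, 8): λ = (3·7² + 16)/(2·8) ≡ 22/16. 16⁻¹ ≡ 3 (mod 47), so λ ≡ 22·3 ≡ 19.
  x = λ² - 7 - 7 = 361 - 14 ≡ 18; y = λ·(7 - 18) - 8 ≡ 18. → (18, 18)
3B: (18, 18) + (7, 8). λ = (8 - 18)/(7 - 18) ≡ 37/36 mod 47. 36⁻¹ ≡ 17 (mod 47) since 36·17 = 612 ≡ 1, so λ ≡ 18.
  x = λ² - 18 - 7 = 324 - 25 ≡ 17; y = λ·(18 - 17) - 18 ≡ 0. → (17, 0)
3B = (17, 0).
Finally 3A + 3B:
(2, 42) + (17, 0). λ = (0 - 42)/(17 - 2) ≡ 5/15 mod 47. 15⁻¹ ≡ 22 (mod 47), so λ ≡ 16.
  x = λ² - 2 - 17 = 256 - 19 ≡ 2; y = λ·(2 - 2) - 42 ≡ 5. → (2, 5)

(2, 5)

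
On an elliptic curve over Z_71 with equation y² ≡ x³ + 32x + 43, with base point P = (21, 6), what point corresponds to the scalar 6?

Double-and-add on 6 = (110)₂. Start with P = (21, 6) for the leading 1-bit.
double: tangent at (21, 6): λ = (3·21² + 32)/(2·6) ≡ 6/12. 12⁻¹ ≡ 6 (mod 71) since 12·6 = 72 ≡ 1, so λ ≡ 6·6 ≡ 36.
  x = λ² - 21 - 21 = 1296 - 42 ≡ 47; y = λ·(21 - 47) - 6 ≡ 52. → (47, 52)
add P: (47, 52) + (21, 6). λ = (6 - 52)/(21 - 47) ≡ 25/45 mod 71. 45⁻¹ ≡ 30 (mod 71), so λ ≡ 40.
  x = λ² - 47 - 21 = 1600 - 68 ≡ 41; y = λ·(47 - 41) - 52 ≡ 46. → (41, 46)
double: tangent at (41, 46): λ = (3·41² + 32)/(2·46) ≡ 34/21. 21⁻¹ ≡ 44 (mod 71), so λ ≡ 34·44 ≡ 5.
  x = λ² - 41 - 41 = 25 - 82 ≡ 14; y = λ·(41 - 14) - 46 ≡ 18. → (14, 18)

(14, 18)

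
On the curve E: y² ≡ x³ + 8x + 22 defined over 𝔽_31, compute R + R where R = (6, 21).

(8, 3)

tangent at (6, 21): λ = (3·6² + 8)/(2·21) ≡ 23/11. 11⁻¹ ≡ 17 (mod 31) since 11·17 = 187 ≡ 1, so λ ≡ 23·17 ≡ 19.
  x = λ² - 6 - 6 = 361 - 12 ≡ 8; y = λ·(6 - 8) - 21 ≡ 3. → (8, 3)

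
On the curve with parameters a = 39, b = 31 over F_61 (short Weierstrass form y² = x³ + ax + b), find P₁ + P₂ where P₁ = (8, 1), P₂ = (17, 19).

(8, 1) + (17, 19). λ = (19 - 1)/(17 - 8) ≡ 18/9 mod 61. 9⁻¹ ≡ 34 (mod 61), so λ ≡ 2.
  x = λ² - 8 - 17 = 4 - 25 ≡ 40; y = λ·(8 - 40) - 1 ≡ 57. → (40, 57)

(40, 57)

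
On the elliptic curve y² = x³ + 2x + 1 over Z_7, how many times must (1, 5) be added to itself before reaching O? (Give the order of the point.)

5

2P: tangent at (1, 5): λ = (3·1² + 2)/(2·5) ≡ 5/3. 3⁻¹ ≡ 5 (mod 7), so λ ≡ 5·5 ≡ 4.
  x = λ² - 1 - 1 = 16 - 2 ≡ 0; y = λ·(1 - 0) - 5 ≡ 6. → (0, 6)
3P: (0, 6) + (1, 5). λ = (5 - 6)/(1 - 0) ≡ 6/1 mod 7. 1⁻¹ ≡ 1 (mod 7) since 1·1 = 1 ≡ 1, so λ ≡ 6.
  x = λ² - 0 - 1 = 36 - 1 ≡ 0; y = λ·(0 - 0) - 6 ≡ 1. → (0, 1)
4P: (0, 1) + (1, 5). λ = (5 - 1)/(1 - 0) ≡ 4/1 mod 7. 1⁻¹ ≡ 1 (mod 7), so λ ≡ 4.
  x = λ² - 0 - 1 = 16 - 1 ≡ 1; y = λ·(0 - 1) - 1 ≡ 2. → (1, 2)
5P: (1, 2) + (1, 5): same x and y₁ ≡ -y₂, so the sum is O.
5P = O, so the order is 5.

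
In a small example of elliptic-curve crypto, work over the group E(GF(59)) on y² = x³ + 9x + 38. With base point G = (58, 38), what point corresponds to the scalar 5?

(40, 18)

Double-and-add on 5 = (101)₂. Start with G = (58, 38) for the leading 1-bit.
double: tangent at (58, 38): λ = (3·58² + 9)/(2·38) ≡ 12/17. 17⁻¹ ≡ 7 (mod 59), so λ ≡ 12·7 ≡ 25.
  x = λ² - 58 - 58 = 625 - 116 ≡ 37; y = λ·(58 - 37) - 38 ≡ 15. → (37, 15)
double: tangent at (37, 15): λ = (3·37² + 9)/(2·15) ≡ 45/30. 30⁻¹ ≡ 2 (mod 59), so λ ≡ 45·2 ≡ 31.
  x = λ² - 37 - 37 = 961 - 74 ≡ 2; y = λ·(37 - 2) - 15 ≡ 8. → (2, 8)
add G: (2, 8) + (58, 38). λ = (38 - 8)/(58 - 2) ≡ 30/56 mod 59. 56⁻¹ ≡ 39 (mod 59) since 56·39 = 2184 ≡ 1, so λ ≡ 49.
  x = λ² - 2 - 58 = 2401 - 60 ≡ 40; y = λ·(2 - 40) - 8 ≡ 18. → (40, 18)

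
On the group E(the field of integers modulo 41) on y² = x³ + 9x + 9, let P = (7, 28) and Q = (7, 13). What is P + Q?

The two points share x = 7 and their y-coordinates satisfy 28 + 13 ≡ 0 (mod 41), so they are inverses. Their sum is 𝒪.

O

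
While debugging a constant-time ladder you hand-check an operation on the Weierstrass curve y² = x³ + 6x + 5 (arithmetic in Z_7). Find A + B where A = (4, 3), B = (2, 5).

(2, 2)

(4, 3) + (2, 5). λ = (5 - 3)/(2 - 4) ≡ 2/5 mod 7. 5⁻¹ ≡ 3 (mod 7), so λ ≡ 6.
  x = λ² - 4 - 2 = 36 - 6 ≡ 2; y = λ·(4 - 2) - 3 ≡ 2. → (2, 2)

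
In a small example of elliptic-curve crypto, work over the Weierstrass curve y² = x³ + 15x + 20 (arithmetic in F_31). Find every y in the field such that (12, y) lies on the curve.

none

x³ + 15x + 20 = 1928 ≡ 6 (mod 31).
6 is a non-residue mod 31; no y exists.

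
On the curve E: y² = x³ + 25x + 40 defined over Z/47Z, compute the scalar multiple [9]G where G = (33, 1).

(29, 3)

Repeated addition: build up to 9G.
2G: tangent at (33, 1): λ = (3·33² + 25)/(2·1) ≡ 2/2. 2⁻¹ ≡ 24 (mod 47) since 2·24 = 48 ≡ 1, so λ ≡ 2·24 ≡ 1.
  x = λ² - 33 - 33 = 1 - 66 ≡ 29; y = λ·(33 - 29) - 1 ≡ 3. → (29, 3)
3G: (29, 3) + (33, 1). λ = (1 - 3)/(33 - 29) ≡ 45/4 mod 47. 4⁻¹ ≡ 12 (mod 47) since 4·12 = 48 ≡ 1, so λ ≡ 23.
  x = λ² - 29 - 33 = 529 - 62 ≡ 44; y = λ·(29 - 44) - 3 ≡ 28. → (44, 28)
4G: (44, 28) + (33, 1). λ = (1 - 28)/(33 - 44) ≡ 20/36 mod 47. 36⁻¹ ≡ 17 (mod 47), so λ ≡ 11.
  x = λ² - 44 - 33 = 121 - 77 ≡ 44; y = λ·(44 - 44) - 28 ≡ 19. → (44, 19)
5G: (44, 19) + (33, 1). λ = (1 - 19)/(33 - 44) ≡ 29/36 mod 47. 36⁻¹ ≡ 17 (mod 47), so λ ≡ 23.
  x = λ² - 44 - 33 = 529 - 77 ≡ 29; y = λ·(44 - 29) - 19 ≡ 44. → (29, 44)
6G: (29, 44) + (33, 1). λ = (1 - 44)/(33 - 29) ≡ 4/4 mod 47. 4⁻¹ ≡ 12 (mod 47), so λ ≡ 1.
  x = λ² - 29 - 33 = 1 - 62 ≡ 33; y = λ·(29 - 33) - 44 ≡ 46. → (33, 46)
7G: (33, 46) + (33, 1): same x and y₁ ≡ -y₂, so the sum is the point at infinity.
8G: the point at infinity + (33, 1) = (33, 1) (identity).
9G: tangent at (33, 1): λ = (3·33² + 25)/(2·1) ≡ 2/2. 2⁻¹ ≡ 24 (mod 47) since 2·24 = 48 ≡ 1, so λ ≡ 2·24 ≡ 1.
  x = λ² - 33 - 33 = 1 - 66 ≡ 29; y = λ·(33 - 29) - 1 ≡ 3. → (29, 3)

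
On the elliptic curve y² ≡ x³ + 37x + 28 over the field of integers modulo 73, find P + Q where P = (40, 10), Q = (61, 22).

(20, 64)

(40, 10) + (61, 22). λ = (22 - 10)/(61 - 40) ≡ 12/21 mod 73. 21⁻¹ ≡ 7 (mod 73), so λ ≡ 11.
  x = λ² - 40 - 61 = 121 - 101 ≡ 20; y = λ·(40 - 20) - 10 ≡ 64. → (20, 64)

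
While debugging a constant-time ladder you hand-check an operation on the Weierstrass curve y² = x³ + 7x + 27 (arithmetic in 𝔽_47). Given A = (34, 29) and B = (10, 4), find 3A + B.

(2, 40)

First 3A:
Repeated addition: build up to 3A.
2A: tangent at (34, 29): λ = (3·34² + 7)/(2·29) ≡ 44/11. 11⁻¹ ≡ 30 (mod 47) since 11·30 = 330 ≡ 1, so λ ≡ 44·30 ≡ 4.
  x = λ² - 34 - 34 = 16 - 68 ≡ 42; y = λ·(34 - 42) - 29 ≡ 33. → (42, 33)
3A: (42, 33) + (34, 29). λ = (29 - 33)/(34 - 42) ≡ 43/39 mod 47. 39⁻¹ ≡ 41 (mod 47) since 39·41 = 1599 ≡ 1, so λ ≡ 24.
  x = λ² - 42 - 34 = 576 - 76 ≡ 30; y = λ·(42 - 30) - 33 ≡ 20. → (30, 20)
3A = (30, 20).
Finally 3A + B:
(30, 20) + (10, 4). λ = (4 - 20)/(10 - 30) ≡ 31/27 mod 47. 27⁻¹ ≡ 7 (mod 47), so λ ≡ 29.
  x = λ² - 30 - 10 = 841 - 40 ≡ 2; y = λ·(30 - 2) - 20 ≡ 40. → (2, 40)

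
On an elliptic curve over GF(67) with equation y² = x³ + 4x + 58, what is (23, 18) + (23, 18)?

(19, 62)

tangent at (23, 18): λ = (3·23² + 4)/(2·18) ≡ 50/36. 36⁻¹ ≡ 54 (mod 67) since 36·54 = 1944 ≡ 1, so λ ≡ 50·54 ≡ 20.
  x = λ² - 23 - 23 = 400 - 46 ≡ 19; y = λ·(23 - 19) - 18 ≡ 62. → (19, 62)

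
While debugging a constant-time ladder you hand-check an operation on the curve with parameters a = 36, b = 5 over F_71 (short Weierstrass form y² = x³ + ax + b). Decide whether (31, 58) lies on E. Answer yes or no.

y² = 58² ≡ 27; x³ + 36x + 5 = 30912 ≡ 27 (mod 71). 27 = 27.

yes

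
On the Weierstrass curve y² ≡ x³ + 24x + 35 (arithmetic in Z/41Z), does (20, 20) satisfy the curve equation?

y² = 20² ≡ 31; x³ + 24x + 35 = 8515 ≡ 28 (mod 41). 31 ≠ 28.

no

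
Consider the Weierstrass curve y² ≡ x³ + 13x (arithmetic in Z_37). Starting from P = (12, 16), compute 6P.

(7, 29)

Repeated addition: build up to 6P.
2P: tangent at (12, 16): λ = (3·12² + 13)/(2·16) ≡ 1/32. 32⁻¹ ≡ 22 (mod 37) since 32·22 = 704 ≡ 1, so λ ≡ 1·22 ≡ 22.
  x = λ² - 12 - 12 = 484 - 24 ≡ 16; y = λ·(12 - 16) - 16 ≡ 7. → (16, 7)
3P: (16, 7) + (12, 16). λ = (16 - 7)/(12 - 16) ≡ 9/33 mod 37. 33⁻¹ ≡ 9 (mod 37) since 33·9 = 297 ≡ 1, so λ ≡ 7.
  x = λ² - 16 - 12 = 49 - 28 ≡ 21; y = λ·(16 - 21) - 7 ≡ 32. → (21, 32)
4P: (21, 32) + (12, 16). λ = (16 - 32)/(12 - 21) ≡ 21/28 mod 37. 28⁻¹ ≡ 4 (mod 37) since 28·4 = 112 ≡ 1, so λ ≡ 10.
  x = λ² - 21 - 12 = 100 - 33 ≡ 30; y = λ·(21 - 30) - 32 ≡ 26. → (30, 26)
5P: (30, 26) + (12, 16). λ = (16 - 26)/(12 - 30) ≡ 27/19 mod 37. 19⁻¹ ≡ 2 (mod 37) since 19·2 = 38 ≡ 1, so λ ≡ 17.
  x = λ² - 30 - 12 = 289 - 42 ≡ 25; y = λ·(30 - 25) - 26 ≡ 22. → (25, 22)
6P: (25, 22) + (12, 16). λ = (16 - 22)/(12 - 25) ≡ 31/24 mod 37. 24⁻¹ ≡ 17 (mod 37) since 24·17 = 408 ≡ 1, so λ ≡ 9.
  x = λ² - 25 - 12 = 81 - 37 ≡ 7; y = λ·(25 - 7) - 22 ≡ 29. → (7, 29)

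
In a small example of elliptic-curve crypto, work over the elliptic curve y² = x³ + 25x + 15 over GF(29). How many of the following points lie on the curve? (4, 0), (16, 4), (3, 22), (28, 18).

1

(4, 0): 0² ≡ 0, rhs ≡ 5 → off.
(16, 4): 4² ≡ 16, rhs ≡ 16 → on.
(3, 22): 22² ≡ 20, rhs ≡ 1 → off.
(28, 18): 18² ≡ 5, rhs ≡ 18 → off.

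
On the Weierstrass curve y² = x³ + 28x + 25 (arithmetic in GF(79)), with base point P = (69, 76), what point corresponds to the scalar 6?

Repeated addition: build up to 6P.
2P: tangent at (69, 76): λ = (3·69² + 28)/(2·76) ≡ 12/73. 73⁻¹ ≡ 13 (mod 79), so λ ≡ 12·13 ≡ 77.
  x = λ² - 69 - 69 = 5929 - 138 ≡ 24; y = λ·(69 - 24) - 76 ≡ 71. → (24, 71)
3P: (24, 71) + (69, 76). λ = (76 - 71)/(69 - 24) ≡ 5/45 mod 79. 45⁻¹ ≡ 72 (mod 79), so λ ≡ 44.
  x = λ² - 24 - 69 = 1936 - 93 ≡ 26; y = λ·(24 - 26) - 71 ≡ 78. → (26, 78)
4P: (26, 78) + (69, 76). λ = (76 - 78)/(69 - 26) ≡ 77/43 mod 79. 43⁻¹ ≡ 68 (mod 79), so λ ≡ 22.
  x = λ² - 26 - 69 = 484 - 95 ≡ 73; y = λ·(26 - 73) - 78 ≡ 73. → (73, 73)
5P: (73, 73) + (69, 76). λ = (76 - 73)/(69 - 73) ≡ 3/75 mod 79. 75⁻¹ ≡ 59 (mod 79), so λ ≡ 19.
  x = λ² - 73 - 69 = 361 - 142 ≡ 61; y = λ·(73 - 61) - 73 ≡ 76. → (61, 76)
6P: (61, 76) + (69, 76). λ = (76 - 76)/(69 - 61) ≡ 0/8 mod 79. 8⁻¹ ≡ 10 (mod 79) since 8·10 = 80 ≡ 1, so λ ≡ 0.
  x = λ² - 61 - 69 = 0 - 130 ≡ 28; y = λ·(61 - 28) - 76 ≡ 3. → (28, 3)

(28, 3)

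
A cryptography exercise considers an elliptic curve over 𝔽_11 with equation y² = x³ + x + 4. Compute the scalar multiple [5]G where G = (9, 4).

Double-and-add on 5 = (101)₂. Start with G = (9, 4) for the leading 1-bit.
double: tangent at (9, 4): λ = (3·9² + 1)/(2·4) ≡ 2/8. 8⁻¹ ≡ 7 (mod 11), so λ ≡ 2·7 ≡ 3.
  x = λ² - 9 - 9 = 9 - 18 ≡ 2; y = λ·(9 - 2) - 4 ≡ 6. → (2, 6)
double: tangent at (2, 6): λ = (3·2² + 1)/(2·6) ≡ 2/1. 1⁻¹ ≡ 1 (mod 11), so λ ≡ 2·1 ≡ 2.
  x = λ² - 2 - 2 = 4 - 4 ≡ 0; y = λ·(2 - 0) - 6 ≡ 9. → (0, 9)
add G: (0, 9) + (9, 4). λ = (4 - 9)/(9 - 0) ≡ 6/9 mod 11. 9⁻¹ ≡ 5 (mod 11) since 9·5 = 45 ≡ 1, so λ ≡ 8.
  x = λ² - 0 - 9 = 64 - 9 ≡ 0; y = λ·(0 - 0) - 9 ≡ 2. → (0, 2)

(0, 2)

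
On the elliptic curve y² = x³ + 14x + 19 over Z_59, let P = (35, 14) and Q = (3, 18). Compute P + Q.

(33, 30)

(35, 14) + (3, 18). λ = (18 - 14)/(3 - 35) ≡ 4/27 mod 59. 27⁻¹ ≡ 35 (mod 59), so λ ≡ 22.
  x = λ² - 35 - 3 = 484 - 38 ≡ 33; y = λ·(35 - 33) - 14 ≡ 30. → (33, 30)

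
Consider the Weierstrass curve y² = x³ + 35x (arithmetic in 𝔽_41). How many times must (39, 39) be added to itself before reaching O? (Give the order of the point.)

5

2P: tangent at (39, 39): λ = (3·39² + 35)/(2·39) ≡ 6/37. 37⁻¹ ≡ 10 (mod 41), so λ ≡ 6·10 ≡ 19.
  x = λ² - 39 - 39 = 361 - 78 ≡ 37; y = λ·(39 - 37) - 39 ≡ 40. → (37, 40)
3P: (37, 40) + (39, 39). λ = (39 - 40)/(39 - 37) ≡ 40/2 mod 41. 2⁻¹ ≡ 21 (mod 41) since 2·21 = 42 ≡ 1, so λ ≡ 20.
  x = λ² - 37 - 39 = 400 - 76 ≡ 37; y = λ·(37 - 37) - 40 ≡ 1. → (37, 1)
4P: (37, 1) + (39, 39). λ = (39 - 1)/(39 - 37) ≡ 38/2 mod 41. 2⁻¹ ≡ 21 (mod 41), so λ ≡ 19.
  x = λ² - 37 - 39 = 361 - 76 ≡ 39; y = λ·(37 - 39) - 1 ≡ 2. → (39, 2)
5P: (39, 2) + (39, 39): same x and y₁ ≡ -y₂, so the sum is O.
5P = O, so the order is 5.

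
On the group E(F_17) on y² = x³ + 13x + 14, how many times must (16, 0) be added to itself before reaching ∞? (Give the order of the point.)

2

2P: (16, 0) + (16, 0): same x and y₁ ≡ -y₂, so the sum is ∞.
2P = ∞, so the order is 2.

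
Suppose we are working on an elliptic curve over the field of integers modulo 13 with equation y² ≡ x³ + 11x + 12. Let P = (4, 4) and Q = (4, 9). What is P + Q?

The two points share x = 4 and their y-coordinates satisfy 4 + 9 ≡ 0 (mod 13), so they are inverses. Their sum is 𝒪.

O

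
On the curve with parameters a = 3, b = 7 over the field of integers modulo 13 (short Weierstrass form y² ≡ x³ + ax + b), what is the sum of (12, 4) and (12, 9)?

The two points share x = 12 and their y-coordinates satisfy 4 + 9 ≡ 0 (mod 13), so they are inverses. Their sum is the point at infinity.

O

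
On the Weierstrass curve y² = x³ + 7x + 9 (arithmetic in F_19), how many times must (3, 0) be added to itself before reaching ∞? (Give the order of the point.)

2

2P: (3, 0) + (3, 0): same x and y₁ ≡ -y₂, so the sum is ∞.
2P = ∞, so the order is 2.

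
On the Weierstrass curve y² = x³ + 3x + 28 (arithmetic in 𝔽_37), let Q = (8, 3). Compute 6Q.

Double-and-add on 6 = (110)₂. Start with Q = (8, 3) for the leading 1-bit.
double: tangent at (8, 3): λ = (3·8² + 3)/(2·3) ≡ 10/6. 6⁻¹ ≡ 31 (mod 37), so λ ≡ 10·31 ≡ 14.
  x = λ² - 8 - 8 = 196 - 16 ≡ 32; y = λ·(8 - 32) - 3 ≡ 31. → (32, 31)
add Q: (32, 31) + (8, 3). λ = (3 - 31)/(8 - 32) ≡ 9/13 mod 37. 13⁻¹ ≡ 20 (mod 37) since 13·20 = 260 ≡ 1, so λ ≡ 32.
  x = λ² - 32 - 8 = 1024 - 40 ≡ 22; y = λ·(32 - 22) - 31 ≡ 30. → (22, 30)
double: tangent at (22, 30): λ = (3·22² + 3)/(2·30) ≡ 12/23. 23⁻¹ ≡ 29 (mod 37), so λ ≡ 12·29 ≡ 15.
  x = λ² - 22 - 22 = 225 - 44 ≡ 33; y = λ·(22 - 33) - 30 ≡ 27. → (33, 27)

(33, 27)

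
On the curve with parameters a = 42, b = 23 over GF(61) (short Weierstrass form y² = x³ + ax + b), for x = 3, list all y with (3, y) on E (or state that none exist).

x³ + 42x + 23 = 176 ≡ 54 (mod 61).
54 is a non-residue mod 61; no y exists.

none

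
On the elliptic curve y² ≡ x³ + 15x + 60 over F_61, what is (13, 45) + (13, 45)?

tangent at (13, 45): λ = (3·13² + 15)/(2·45) ≡ 34/29. 29⁻¹ ≡ 40 (mod 61) since 29·40 = 1160 ≡ 1, so λ ≡ 34·40 ≡ 18.
  x = λ² - 13 - 13 = 324 - 26 ≡ 54; y = λ·(13 - 54) - 45 ≡ 10. → (54, 10)

(54, 10)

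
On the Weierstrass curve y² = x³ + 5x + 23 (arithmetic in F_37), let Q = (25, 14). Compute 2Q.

tangent at (25, 14): λ = (3·25² + 5)/(2·14) ≡ 30/28. 28⁻¹ ≡ 4 (mod 37) since 28·4 = 112 ≡ 1, so λ ≡ 30·4 ≡ 9.
  x = λ² - 25 - 25 = 81 - 50 ≡ 31; y = λ·(25 - 31) - 14 ≡ 6. → (31, 6)

(31, 6)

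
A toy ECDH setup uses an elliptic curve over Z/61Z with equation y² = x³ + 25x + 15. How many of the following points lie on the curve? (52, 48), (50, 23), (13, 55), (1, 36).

1

(52, 48): 48² ≡ 47, rhs ≡ 37 → off.
(50, 23): 23² ≡ 41, rhs ≡ 56 → off.
(13, 55): 55² ≡ 36, rhs ≡ 36 → on.
(1, 36): 36² ≡ 15, rhs ≡ 41 → off.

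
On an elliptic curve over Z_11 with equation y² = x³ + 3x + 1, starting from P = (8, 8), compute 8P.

(8, 3)

Double-and-add on 8 = (1000)₂. Start with P = (8, 8) for the leading 1-bit.
double: tangent at (8, 8): λ = (3·8² + 3)/(2·8) ≡ 8/5. 5⁻¹ ≡ 9 (mod 11), so λ ≡ 8·9 ≡ 6.
  x = λ² - 8 - 8 = 36 - 16 ≡ 9; y = λ·(8 - 9) - 8 ≡ 8. → (9, 8)
double: tangent at (9, 8): λ = (3·9² + 3)/(2·8) ≡ 4/5. 5⁻¹ ≡ 9 (mod 11), so λ ≡ 4·9 ≡ 3.
  x = λ² - 9 - 9 = 9 - 18 ≡ 2; y = λ·(9 - 2) - 8 ≡ 2. → (2, 2)
double: tangent at (2, 2): λ = (3·2² + 3)/(2·2) ≡ 4/4. 4⁻¹ ≡ 3 (mod 11), so λ ≡ 4·3 ≡ 1.
  x = λ² - 2 - 2 = 1 - 4 ≡ 8; y = λ·(2 - 8) - 2 ≡ 3. → (8, 3)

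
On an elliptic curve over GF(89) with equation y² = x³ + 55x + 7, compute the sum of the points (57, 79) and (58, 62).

(85, 41)

(57, 79) + (58, 62). λ = (62 - 79)/(58 - 57) ≡ 72/1 mod 89. 1⁻¹ ≡ 1 (mod 89) since 1·1 = 1 ≡ 1, so λ ≡ 72.
  x = λ² - 57 - 58 = 5184 - 115 ≡ 85; y = λ·(57 - 85) - 79 ≡ 41. → (85, 41)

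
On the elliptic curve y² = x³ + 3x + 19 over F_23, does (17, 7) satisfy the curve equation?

no

y² = 7² ≡ 3; x³ + 3x + 19 = 4983 ≡ 15 (mod 23). 3 ≠ 15.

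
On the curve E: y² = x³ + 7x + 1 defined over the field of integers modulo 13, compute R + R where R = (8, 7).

(0, 12)

tangent at (8, 7): λ = (3·8² + 7)/(2·7) ≡ 4/1. 1⁻¹ ≡ 1 (mod 13), so λ ≡ 4·1 ≡ 4.
  x = λ² - 8 - 8 = 16 - 16 ≡ 0; y = λ·(8 - 0) - 7 ≡ 12. → (0, 12)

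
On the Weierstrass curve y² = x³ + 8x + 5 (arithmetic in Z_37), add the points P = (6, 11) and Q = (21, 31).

(6, 11) + (21, 31). λ = (31 - 11)/(21 - 6) ≡ 20/15 mod 37. 15⁻¹ ≡ 5 (mod 37), so λ ≡ 26.
  x = λ² - 6 - 21 = 676 - 27 ≡ 20; y = λ·(6 - 20) - 11 ≡ 32. → (20, 32)

(20, 32)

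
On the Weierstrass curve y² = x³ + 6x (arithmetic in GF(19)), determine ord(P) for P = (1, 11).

10

2P: tangent at (1, 11): λ = (3·1² + 6)/(2·11) ≡ 9/3. 3⁻¹ ≡ 13 (mod 19) since 3·13 = 39 ≡ 1, so λ ≡ 9·13 ≡ 3.
  x = λ² - 1 - 1 = 9 - 2 ≡ 7; y = λ·(1 - 7) - 11 ≡ 9. → (7, 9)
3P: (7, 9) + (1, 11). λ = (11 - 9)/(1 - 7) ≡ 2/13 mod 19. 13⁻¹ ≡ 3 (mod 19) since 13·3 = 39 ≡ 1, so λ ≡ 6.
  x = λ² - 7 - 1 = 36 - 8 ≡ 9; y = λ·(7 - 9) - 9 ≡ 17. → (9, 17)
4P: (9, 17) + (1, 11). λ = (11 - 17)/(1 - 9) ≡ 13/11 mod 19. 11⁻¹ ≡ 7 (mod 19), so λ ≡ 15.
  x = λ² - 9 - 1 = 225 - 10 ≡ 6; y = λ·(9 - 6) - 17 ≡ 9. → (6, 9)
5P: (6, 9) + (1, 11). λ = (11 - 9)/(1 - 6) ≡ 2/14 mod 19. 14⁻¹ ≡ 15 (mod 19), so λ ≡ 11.
  x = λ² - 6 - 1 = 121 - 7 ≡ 0; y = λ·(6 - 0) - 9 ≡ 0. → (0, 0)
6P: (0, 0) + (1, 11). λ = (11 - 0)/(1 - 0) ≡ 11/1 mod 19. 1⁻¹ ≡ 1 (mod 19), so λ ≡ 11.
  x = λ² - 0 - 1 = 121 - 1 ≡ 6; y = λ·(0 - 6) - 0 ≡ 10. → (6, 10)
7P: (6, 10) + (1, 11). λ = (11 - 10)/(1 - 6) ≡ 1/14 mod 19. 14⁻¹ ≡ 15 (mod 19) since 14·15 = 210 ≡ 1, so λ ≡ 15.
  x = λ² - 6 - 1 = 225 - 7 ≡ 9; y = λ·(6 - 9) - 10 ≡ 2. → (9, 2)
8P: (9, 2) + (1, 11). λ = (11 - 2)/(1 - 9) ≡ 9/11 mod 19. 11⁻¹ ≡ 7 (mod 19), so λ ≡ 6.
  x = λ² - 9 - 1 = 36 - 10 ≡ 7; y = λ·(9 - 7) - 2 ≡ 10. → (7, 10)
9P: (7, 10) + (1, 11). λ = (11 - 10)/(1 - 7) ≡ 1/13 mod 19. 13⁻¹ ≡ 3 (mod 19) since 13·3 = 39 ≡ 1, so λ ≡ 3.
  x = λ² - 7 - 1 = 9 - 8 ≡ 1; y = λ·(7 - 1) - 10 ≡ 8. → (1, 8)
10P: (1, 8) + (1, 11): same x and y₁ ≡ -y₂, so the sum is ∞.
10P = ∞, so the order is 10.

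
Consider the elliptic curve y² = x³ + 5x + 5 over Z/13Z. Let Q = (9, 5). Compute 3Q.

Repeated addition: build up to 3Q.
2Q: tangent at (9, 5): λ = (3·9² + 5)/(2·5) ≡ 1/10. 10⁻¹ ≡ 4 (mod 13), so λ ≡ 1·4 ≡ 4.
  x = λ² - 9 - 9 = 16 - 18 ≡ 11; y = λ·(9 - 11) - 5 ≡ 0. → (11, 0)
3Q: (11, 0) + (9, 5). λ = (5 - 0)/(9 - 11) ≡ 5/11 mod 13. 11⁻¹ ≡ 6 (mod 13), so λ ≡ 4.
  x = λ² - 11 - 9 = 16 - 20 ≡ 9; y = λ·(11 - 9) - 0 ≡ 8. → (9, 8)

(9, 8)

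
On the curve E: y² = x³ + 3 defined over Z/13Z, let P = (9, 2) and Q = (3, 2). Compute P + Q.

(1, 11)

(9, 2) + (3, 2). λ = (2 - 2)/(3 - 9) ≡ 0/7 mod 13. 7⁻¹ ≡ 2 (mod 13) since 7·2 = 14 ≡ 1, so λ ≡ 0.
  x = λ² - 9 - 3 = 0 - 12 ≡ 1; y = λ·(9 - 1) - 2 ≡ 11. → (1, 11)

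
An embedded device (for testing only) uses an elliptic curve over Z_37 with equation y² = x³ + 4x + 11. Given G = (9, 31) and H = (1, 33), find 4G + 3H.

First 4G:
Double-and-add on 4 = (100)₂. Start with G = (9, 31) for the leading 1-bit.
double: tangent at (9, 31): λ = (3·9² + 4)/(2·31) ≡ 25/25. 25⁻¹ ≡ 3 (mod 37), so λ ≡ 25·3 ≡ 1.
  x = λ² - 9 - 9 = 1 - 18 ≡ 20; y = λ·(9 - 20) - 31 ≡ 32. → (20, 32)
double: tangent at (20, 32): λ = (3·20² + 4)/(2·32) ≡ 20/27. 27⁻¹ ≡ 11 (mod 37), so λ ≡ 20·11 ≡ 35.
  x = λ² - 20 - 20 = 1225 - 40 ≡ 1; y = λ·(20 - 1) - 32 ≡ 4. → (1, 4)
4G = (1, 4).
Next 3H:
Repeated addition: build up to 3H.
2H: tangent at (1, 33): λ = (3·1² + 4)/(2·33) ≡ 7/29. 29⁻¹ ≡ 23 (mod 37), so λ ≡ 7·23 ≡ 13.
  x = λ² - 1 - 1 = 169 - 2 ≡ 19; y = λ·(1 - 19) - 33 ≡ 29. → (19, 29)
3H: (19, 29) + (1, 33). λ = (33 - 29)/(1 - 19) ≡ 4/19 mod 37. 19⁻¹ ≡ 2 (mod 37), so λ ≡ 8.
  x = λ² - 19 - 1 = 64 - 20 ≡ 7; y = λ·(19 - 7) - 29 ≡ 30. → (7, 30)
3H = (7, 30).
Finally 4G + 3H:
(1, 4) + (7, 30). λ = (30 - 4)/(7 - 1) ≡ 26/6 mod 37. 6⁻¹ ≡ 31 (mod 37) since 6·31 = 186 ≡ 1, so λ ≡ 29.
  x = λ² - 1 - 7 = 841 - 8 ≡ 19; y = λ·(1 - 19) - 4 ≡ 29. → (19, 29)

(19, 29)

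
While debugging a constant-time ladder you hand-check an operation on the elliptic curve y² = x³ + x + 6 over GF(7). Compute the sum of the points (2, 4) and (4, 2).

(2, 3)

(2, 4) + (4, 2). λ = (2 - 4)/(4 - 2) ≡ 5/2 mod 7. 2⁻¹ ≡ 4 (mod 7), so λ ≡ 6.
  x = λ² - 2 - 4 = 36 - 6 ≡ 2; y = λ·(2 - 2) - 4 ≡ 3. → (2, 3)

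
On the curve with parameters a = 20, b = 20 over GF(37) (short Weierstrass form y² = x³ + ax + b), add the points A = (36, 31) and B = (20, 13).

(36, 31) + (20, 13). λ = (13 - 31)/(20 - 36) ≡ 19/21 mod 37. 21⁻¹ ≡ 30 (mod 37) since 21·30 = 630 ≡ 1, so λ ≡ 15.
  x = λ² - 36 - 20 = 225 - 56 ≡ 21; y = λ·(36 - 21) - 31 ≡ 9. → (21, 9)

(21, 9)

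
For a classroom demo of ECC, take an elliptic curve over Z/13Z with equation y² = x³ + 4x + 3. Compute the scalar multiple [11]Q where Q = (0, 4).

Double-and-add on 11 = (1011)₂. Start with Q = (0, 4) for the leading 1-bit.
double: tangent at (0, 4): λ = (3·0² + 4)/(2·4) ≡ 4/8. 8⁻¹ ≡ 5 (mod 13), so λ ≡ 4·5 ≡ 7.
  x = λ² - 0 - 0 = 49 - 0 ≡ 10; y = λ·(0 - 10) - 4 ≡ 4. → (10, 4)
double: tangent at (10, 4): λ = (3·10² + 4)/(2·4) ≡ 5/8. 8⁻¹ ≡ 5 (mod 13) since 8·5 = 40 ≡ 1, so λ ≡ 5·5 ≡ 12.
  x = λ² - 10 - 10 = 144 - 20 ≡ 7; y = λ·(10 - 7) - 4 ≡ 6. → (7, 6)
add Q: (7, 6) + (0, 4). λ = (4 - 6)/(0 - 7) ≡ 11/6 mod 13. 6⁻¹ ≡ 11 (mod 13) since 6·11 = 66 ≡ 1, so λ ≡ 4.
  x = λ² - 7 - 0 = 16 - 7 ≡ 9; y = λ·(7 - 9) - 6 ≡ 12. → (9, 12)
double: tangent at (9, 12): λ = (3·9² + 4)/(2·12) ≡ 0/11. 11⁻¹ ≡ 6 (mod 13) since 11·6 = 66 ≡ 1, so λ ≡ 0·6 ≡ 0.
  x = λ² - 9 - 9 = 0 - 18 ≡ 8; y = λ·(9 - 8) - 12 ≡ 1. → (8, 1)
add Q: (8, 1) + (0, 4). λ = (4 - 1)/(0 - 8) ≡ 3/5 mod 13. 5⁻¹ ≡ 8 (mod 13), so λ ≡ 11.
  x = λ² - 8 - 0 = 121 - 8 ≡ 9; y = λ·(8 - 9) - 1 ≡ 1. → (9, 1)

(9, 1)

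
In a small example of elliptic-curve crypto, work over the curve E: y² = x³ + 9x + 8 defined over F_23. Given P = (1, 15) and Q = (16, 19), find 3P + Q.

First 3P:
Repeated addition: build up to 3P.
2P: tangent at (1, 15): λ = (3·1² + 9)/(2·15) ≡ 12/7. 7⁻¹ ≡ 10 (mod 23), so λ ≡ 12·10 ≡ 5.
  x = λ² - 1 - 1 = 25 - 2 ≡ 0; y = λ·(1 - 0) - 15 ≡ 13. → (0, 13)
3P: (0, 13) + (1, 15). λ = (15 - 13)/(1 - 0) ≡ 2/1 mod 23. 1⁻¹ ≡ 1 (mod 23), so λ ≡ 2.
  x = λ² - 0 - 1 = 4 - 1 ≡ 3; y = λ·(0 - 3) - 13 ≡ 4. → (3, 4)
3P = (3, 4).
Finally 3P + Q:
(3, 4) + (16, 19). λ = (19 - 4)/(16 - 3) ≡ 15/13 mod 23. 13⁻¹ ≡ 16 (mod 23) since 13·16 = 208 ≡ 1, so λ ≡ 10.
  x = λ² - 3 - 16 = 100 - 19 ≡ 12; y = λ·(3 - 12) - 4 ≡ 21. → (12, 21)

(12, 21)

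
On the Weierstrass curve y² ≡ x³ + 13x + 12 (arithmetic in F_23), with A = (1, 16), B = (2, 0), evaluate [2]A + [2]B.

First 2A:
Repeated addition: build up to 2A.
2A: tangent at (1, 16): λ = (3·1² + 13)/(2·16) ≡ 16/9. 9⁻¹ ≡ 18 (mod 23) since 9·18 = 162 ≡ 1, so λ ≡ 16·18 ≡ 12.
  x = λ² - 1 - 1 = 144 - 2 ≡ 4; y = λ·(1 - 4) - 16 ≡ 17. → (4, 17)
2A = (4, 17).
Next 2B:
Repeated addition: build up to 2B.
2B: (2, 0) + (2, 0): same x and y₁ ≡ -y₂, so the sum is the point at infinity.
2B = the point at infinity.
Finally 2A + 2B:
(4, 17) + the point at infinity = (4, 17) (identity).

(4, 17)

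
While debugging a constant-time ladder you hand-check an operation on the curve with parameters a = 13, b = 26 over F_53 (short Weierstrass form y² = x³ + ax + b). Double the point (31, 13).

(4, 6)

tangent at (31, 13): λ = (3·31² + 13)/(2·13) ≡ 34/26. 26⁻¹ ≡ 51 (mod 53), so λ ≡ 34·51 ≡ 38.
  x = λ² - 31 - 31 = 1444 - 62 ≡ 4; y = λ·(31 - 4) - 13 ≡ 6. → (4, 6)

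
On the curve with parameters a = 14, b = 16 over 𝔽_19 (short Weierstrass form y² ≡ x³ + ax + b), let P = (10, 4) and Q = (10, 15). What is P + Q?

O

The two points share x = 10 and their y-coordinates satisfy 4 + 15 ≡ 0 (mod 19), so they are inverses. Their sum is 𝒪.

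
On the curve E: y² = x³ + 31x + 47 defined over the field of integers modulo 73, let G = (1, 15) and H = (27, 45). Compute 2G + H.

(49, 15)

First 2G:
Repeated addition: build up to 2G.
2G: tangent at (1, 15): λ = (3·1² + 31)/(2·15) ≡ 34/30. 30⁻¹ ≡ 56 (mod 73), so λ ≡ 34·56 ≡ 6.
  x = λ² - 1 - 1 = 36 - 2 ≡ 34; y = λ·(1 - 34) - 15 ≡ 6. → (34, 6)
2G = (34, 6).
Finally 2G + H:
(34, 6) + (27, 45). λ = (45 - 6)/(27 - 34) ≡ 39/66 mod 73. 66⁻¹ ≡ 52 (mod 73), so λ ≡ 57.
  x = λ² - 34 - 27 = 3249 - 61 ≡ 49; y = λ·(34 - 49) - 6 ≡ 15. → (49, 15)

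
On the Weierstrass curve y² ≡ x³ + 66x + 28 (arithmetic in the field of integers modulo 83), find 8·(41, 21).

Write Q = (41, 21).
Repeated addition: build up to 8Q.
2Q: tangent at (41, 21): λ = (3·41² + 66)/(2·21) ≡ 46/42. 42⁻¹ ≡ 2 (mod 83), so λ ≡ 46·2 ≡ 9.
  x = λ² - 41 - 41 = 81 - 82 ≡ 82; y = λ·(41 - 82) - 21 ≡ 25. → (82, 25)
3Q: (82, 25) + (41, 21). λ = (21 - 25)/(41 - 82) ≡ 79/42 mod 83. 42⁻¹ ≡ 2 (mod 83), so λ ≡ 75.
  x = λ² - 82 - 41 = 5625 - 123 ≡ 24; y = λ·(82 - 24) - 25 ≡ 9. → (24, 9)
4Q: (24, 9) + (41, 21). λ = (21 - 9)/(41 - 24) ≡ 12/17 mod 83. 17⁻¹ ≡ 44 (mod 83), so λ ≡ 30.
  x = λ² - 24 - 41 = 900 - 65 ≡ 5; y = λ·(24 - 5) - 9 ≡ 63. → (5, 63)
5Q: (5, 63) + (41, 21). λ = (21 - 63)/(41 - 5) ≡ 41/36 mod 83. 36⁻¹ ≡ 30 (mod 83) since 36·30 = 1080 ≡ 1, so λ ≡ 68.
  x = λ² - 5 - 41 = 4624 - 46 ≡ 13; y = λ·(5 - 13) - 63 ≡ 57. → (13, 57)
6Q: (13, 57) + (41, 21). λ = (21 - 57)/(41 - 13) ≡ 47/28 mod 83. 28⁻¹ ≡ 3 (mod 83) since 28·3 = 84 ≡ 1, so λ ≡ 58.
  x = λ² - 13 - 41 = 3364 - 54 ≡ 73; y = λ·(13 - 73) - 57 ≡ 32. → (73, 32)
7Q: (73, 32) + (41, 21). λ = (21 - 32)/(41 - 73) ≡ 72/51 mod 83. 51⁻¹ ≡ 70 (mod 83) since 51·70 = 3570 ≡ 1, so λ ≡ 60.
  x = λ² - 73 - 41 = 3600 - 114 ≡ 0; y = λ·(73 - 0) - 32 ≡ 32. → (0, 32)
8Q: (0, 32) + (41, 21). λ = (21 - 32)/(41 - 0) ≡ 72/41 mod 83. 41⁻¹ ≡ 81 (mod 83), so λ ≡ 22.
  x = λ² - 0 - 41 = 484 - 41 ≡ 28; y = λ·(0 - 28) - 32 ≡ 16. → (28, 16)

(28, 16)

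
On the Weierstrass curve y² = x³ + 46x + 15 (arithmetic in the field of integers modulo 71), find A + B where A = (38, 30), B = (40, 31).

(11, 19)

(38, 30) + (40, 31). λ = (31 - 30)/(40 - 38) ≡ 1/2 mod 71. 2⁻¹ ≡ 36 (mod 71), so λ ≡ 36.
  x = λ² - 38 - 40 = 1296 - 78 ≡ 11; y = λ·(38 - 11) - 30 ≡ 19. → (11, 19)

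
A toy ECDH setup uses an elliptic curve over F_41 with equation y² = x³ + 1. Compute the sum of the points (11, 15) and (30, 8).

(11, 15) + (30, 8). λ = (8 - 15)/(30 - 11) ≡ 34/19 mod 41. 19⁻¹ ≡ 13 (mod 41) since 19·13 = 247 ≡ 1, so λ ≡ 32.
  x = λ² - 11 - 30 = 1024 - 41 ≡ 40; y = λ·(11 - 40) - 15 ≡ 0. → (40, 0)

(40, 0)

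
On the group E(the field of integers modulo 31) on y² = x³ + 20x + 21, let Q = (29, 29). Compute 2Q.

(6, 4)

tangent at (29, 29): λ = (3·29² + 20)/(2·29) ≡ 1/27. 27⁻¹ ≡ 23 (mod 31), so λ ≡ 1·23 ≡ 23.
  x = λ² - 29 - 29 = 529 - 58 ≡ 6; y = λ·(29 - 6) - 29 ≡ 4. → (6, 4)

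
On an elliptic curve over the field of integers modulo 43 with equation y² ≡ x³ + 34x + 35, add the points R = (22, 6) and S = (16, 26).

(40, 11)

(22, 6) + (16, 26). λ = (26 - 6)/(16 - 22) ≡ 20/37 mod 43. 37⁻¹ ≡ 7 (mod 43) since 37·7 = 259 ≡ 1, so λ ≡ 11.
  x = λ² - 22 - 16 = 121 - 38 ≡ 40; y = λ·(22 - 40) - 6 ≡ 11. → (40, 11)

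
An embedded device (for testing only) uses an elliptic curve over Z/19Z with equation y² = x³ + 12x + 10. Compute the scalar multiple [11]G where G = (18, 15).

Double-and-add on 11 = (1011)₂. Start with G = (18, 15) for the leading 1-bit.
double: tangent at (18, 15): λ = (3·18² + 12)/(2·15) ≡ 15/11. 11⁻¹ ≡ 7 (mod 19), so λ ≡ 15·7 ≡ 10.
  x = λ² - 18 - 18 = 100 - 36 ≡ 7; y = λ·(18 - 7) - 15 ≡ 0. → (7, 0)
double: (7, 0) + (7, 0): same x and y₁ ≡ -y₂, so the sum is O.
add G: O + (18, 15) = (18, 15) (identity).
double: tangent at (18, 15): λ = (3·18² + 12)/(2·15) ≡ 15/11. 11⁻¹ ≡ 7 (mod 19) since 11·7 = 77 ≡ 1, so λ ≡ 15·7 ≡ 10.
  x = λ² - 18 - 18 = 100 - 36 ≡ 7; y = λ·(18 - 7) - 15 ≡ 0. → (7, 0)
add G: (7, 0) + (18, 15). λ = (15 - 0)/(18 - 7) ≡ 15/11 mod 19. 11⁻¹ ≡ 7 (mod 19) since 11·7 = 77 ≡ 1, so λ ≡ 10.
  x = λ² - 7 - 18 = 100 - 25 ≡ 18; y = λ·(7 - 18) - 0 ≡ 4. → (18, 4)

(18, 4)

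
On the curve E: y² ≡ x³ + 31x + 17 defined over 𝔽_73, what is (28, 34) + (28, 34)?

(9, 21)

tangent at (28, 34): λ = (3·28² + 31)/(2·34) ≡ 47/68. 68⁻¹ ≡ 29 (mod 73), so λ ≡ 47·29 ≡ 49.
  x = λ² - 28 - 28 = 2401 - 56 ≡ 9; y = λ·(28 - 9) - 34 ≡ 21. → (9, 21)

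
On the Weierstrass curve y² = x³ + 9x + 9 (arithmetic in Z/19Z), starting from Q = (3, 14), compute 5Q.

(0, 3)

Repeated addition: build up to 5Q.
2Q: tangent at (3, 14): λ = (3·3² + 9)/(2·14) ≡ 17/9. 9⁻¹ ≡ 17 (mod 19), so λ ≡ 17·17 ≡ 4.
  x = λ² - 3 - 3 = 16 - 6 ≡ 10; y = λ·(3 - 10) - 14 ≡ 15. → (10, 15)
3Q: (10, 15) + (3, 14). λ = (14 - 15)/(3 - 10) ≡ 18/12 mod 19. 12⁻¹ ≡ 8 (mod 19), so λ ≡ 11.
  x = λ² - 10 - 3 = 121 - 13 ≡ 13; y = λ·(10 - 13) - 15 ≡ 9. → (13, 9)
4Q: (13, 9) + (3, 14). λ = (14 - 9)/(3 - 13) ≡ 5/9 mod 19. 9⁻¹ ≡ 17 (mod 19), so λ ≡ 9.
  x = λ² - 13 - 3 = 81 - 16 ≡ 8; y = λ·(13 - 8) - 9 ≡ 17. → (8, 17)
5Q: (8, 17) + (3, 14). λ = (14 - 17)/(3 - 8) ≡ 16/14 mod 19. 14⁻¹ ≡ 15 (mod 19) since 14·15 = 210 ≡ 1, so λ ≡ 12.
  x = λ² - 8 - 3 = 144 - 11 ≡ 0; y = λ·(8 - 0) - 17 ≡ 3. → (0, 3)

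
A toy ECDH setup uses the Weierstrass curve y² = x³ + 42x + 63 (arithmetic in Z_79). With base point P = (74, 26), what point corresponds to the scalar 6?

Double-and-add on 6 = (110)₂. Start with P = (74, 26) for the leading 1-bit.
double: tangent at (74, 26): λ = (3·74² + 42)/(2·26) ≡ 38/52. 52⁻¹ ≡ 38 (mod 79) since 52·38 = 1976 ≡ 1, so λ ≡ 38·38 ≡ 22.
  x = λ² - 74 - 74 = 484 - 148 ≡ 20; y = λ·(74 - 20) - 26 ≡ 56. → (20, 56)
add P: (20, 56) + (74, 26). λ = (26 - 56)/(74 - 20) ≡ 49/54 mod 79. 54⁻¹ ≡ 60 (mod 79), so λ ≡ 17.
  x = λ² - 20 - 74 = 289 - 94 ≡ 37; y = λ·(20 - 37) - 56 ≡ 50. → (37, 50)
double: tangent at (37, 50): λ = (3·37² + 42)/(2·50) ≡ 41/21. 21⁻¹ ≡ 64 (mod 79) since 21·64 = 1344 ≡ 1, so λ ≡ 41·64 ≡ 17.
  x = λ² - 37 - 37 = 289 - 74 ≡ 57; y = λ·(37 - 57) - 50 ≡ 5. → (57, 5)

(57, 5)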